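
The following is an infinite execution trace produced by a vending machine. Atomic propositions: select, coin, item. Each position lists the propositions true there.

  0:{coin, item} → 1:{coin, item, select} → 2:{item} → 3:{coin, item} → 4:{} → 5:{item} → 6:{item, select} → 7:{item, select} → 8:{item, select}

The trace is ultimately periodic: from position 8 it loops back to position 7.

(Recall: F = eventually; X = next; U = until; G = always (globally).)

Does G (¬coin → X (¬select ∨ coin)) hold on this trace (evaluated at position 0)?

¬coin → X (¬select ∨ coin) must hold at every position from 0 onward. It fails at position 5, so G (¬coin → X (¬select ∨ coin)) is false.
Positions where ¬coin holds: 2, 4, 5, 6, 7, 8.
Check X (¬select ∨ coin) at each: 2→ok, 4→ok, 5→fails, 6→fails, 7→fails, 8→fails.

Violated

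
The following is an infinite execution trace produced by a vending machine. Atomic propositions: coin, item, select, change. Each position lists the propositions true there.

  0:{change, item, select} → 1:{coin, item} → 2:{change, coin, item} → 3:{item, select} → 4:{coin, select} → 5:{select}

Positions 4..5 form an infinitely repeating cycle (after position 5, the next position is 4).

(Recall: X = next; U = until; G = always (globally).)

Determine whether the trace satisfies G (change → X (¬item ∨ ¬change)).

change → X (¬item ∨ ¬change) holds at every position 0..5, and those are all positions ever visited, so G (change → X (¬item ∨ ¬change)) holds.
Positions where change holds: 0, 2.
Check X (¬item ∨ ¬change) at each: 0→ok, 2→ok.

Satisfied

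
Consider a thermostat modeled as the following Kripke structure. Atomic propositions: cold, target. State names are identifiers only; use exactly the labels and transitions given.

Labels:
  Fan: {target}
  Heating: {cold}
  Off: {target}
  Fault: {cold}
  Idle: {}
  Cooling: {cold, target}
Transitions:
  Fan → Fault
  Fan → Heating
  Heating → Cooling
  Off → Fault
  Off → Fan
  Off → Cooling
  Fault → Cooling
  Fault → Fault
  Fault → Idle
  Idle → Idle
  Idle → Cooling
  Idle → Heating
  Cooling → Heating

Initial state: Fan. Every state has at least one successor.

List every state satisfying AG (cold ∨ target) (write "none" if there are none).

States satisfying cold ∨ target: {Fan, Heating, Off, Fault, Cooling}.
States satisfying AG (cold ∨ target): {Heating, Cooling}.

{Heating, Cooling}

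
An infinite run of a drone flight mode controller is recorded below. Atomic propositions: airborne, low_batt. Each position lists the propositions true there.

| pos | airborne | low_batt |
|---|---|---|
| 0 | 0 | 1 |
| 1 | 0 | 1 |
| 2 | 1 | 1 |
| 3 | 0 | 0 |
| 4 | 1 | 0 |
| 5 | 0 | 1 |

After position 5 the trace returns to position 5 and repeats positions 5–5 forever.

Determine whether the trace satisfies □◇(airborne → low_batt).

Holds

◇(airborne → low_batt) holds at every position 0..5, and those are all positions ever visited, so □◇(airborne → low_batt) holds.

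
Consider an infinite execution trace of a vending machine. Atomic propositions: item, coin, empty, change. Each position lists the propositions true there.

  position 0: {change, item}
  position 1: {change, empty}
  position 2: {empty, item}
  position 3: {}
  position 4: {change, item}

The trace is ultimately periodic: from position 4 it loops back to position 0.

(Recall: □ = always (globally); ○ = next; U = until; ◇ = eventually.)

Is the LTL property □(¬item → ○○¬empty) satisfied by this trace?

¬item → ○○¬empty holds at every position 0..4, and those are all positions ever visited, so □(¬item → ○○¬empty) holds.
Positions where ¬item holds: 1, 3.
Check ○○¬empty at each: 1→ok, 3→ok.

Holds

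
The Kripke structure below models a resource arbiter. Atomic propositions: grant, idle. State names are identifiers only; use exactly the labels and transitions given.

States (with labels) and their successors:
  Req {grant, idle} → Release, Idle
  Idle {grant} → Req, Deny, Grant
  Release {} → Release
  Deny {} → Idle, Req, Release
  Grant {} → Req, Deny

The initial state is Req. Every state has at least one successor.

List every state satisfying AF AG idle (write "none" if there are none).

none

States satisfying AG idle: ∅.
States satisfying AF AG idle: ∅.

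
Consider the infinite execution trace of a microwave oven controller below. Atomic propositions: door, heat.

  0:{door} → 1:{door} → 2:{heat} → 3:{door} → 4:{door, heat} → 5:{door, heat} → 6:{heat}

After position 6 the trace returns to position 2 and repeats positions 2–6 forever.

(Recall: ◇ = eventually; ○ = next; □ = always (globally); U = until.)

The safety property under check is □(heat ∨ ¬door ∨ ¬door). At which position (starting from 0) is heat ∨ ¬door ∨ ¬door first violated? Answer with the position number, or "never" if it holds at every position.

0

At position 0 the labels are {door}, so heat ∨ ¬door ∨ ¬door is false there. This is the first violation.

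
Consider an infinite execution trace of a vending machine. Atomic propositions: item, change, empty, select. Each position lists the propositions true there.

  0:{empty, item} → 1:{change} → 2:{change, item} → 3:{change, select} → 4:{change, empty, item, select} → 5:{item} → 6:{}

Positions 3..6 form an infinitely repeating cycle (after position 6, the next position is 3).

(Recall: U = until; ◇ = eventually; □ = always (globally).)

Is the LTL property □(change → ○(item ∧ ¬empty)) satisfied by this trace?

No

change → ○(item ∧ ¬empty) must hold at every position from 0 onward. It fails at position 2, so □(change → ○(item ∧ ¬empty)) is false.
Positions where change holds: 1, 2, 3, 4.
Check ○(item ∧ ¬empty) at each: 1→ok, 2→fails, 3→fails, 4→ok.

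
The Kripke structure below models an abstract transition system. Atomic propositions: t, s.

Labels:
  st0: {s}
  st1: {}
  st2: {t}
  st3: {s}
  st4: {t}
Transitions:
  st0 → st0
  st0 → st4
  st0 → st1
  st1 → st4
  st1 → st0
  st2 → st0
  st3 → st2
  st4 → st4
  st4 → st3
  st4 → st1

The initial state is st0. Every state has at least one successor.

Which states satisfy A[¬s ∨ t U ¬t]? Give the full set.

{st0, st1, st2, st3}

States satisfying ¬s ∨ t: {st1, st2, st4}.
States satisfying ¬t: {st0, st1, st3}.
States satisfying A[¬s ∨ t U ¬t]: {st0, st1, st2, st3}.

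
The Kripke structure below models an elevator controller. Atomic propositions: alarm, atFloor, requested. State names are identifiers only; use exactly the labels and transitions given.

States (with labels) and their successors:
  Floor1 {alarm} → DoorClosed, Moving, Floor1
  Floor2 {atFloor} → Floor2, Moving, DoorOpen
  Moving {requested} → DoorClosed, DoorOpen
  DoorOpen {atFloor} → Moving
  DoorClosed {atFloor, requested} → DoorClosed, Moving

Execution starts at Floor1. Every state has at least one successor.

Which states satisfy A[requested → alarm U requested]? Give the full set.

{Moving, DoorOpen, DoorClosed}

States satisfying requested → alarm: {Floor1, Floor2, DoorOpen}.
States satisfying requested: {Moving, DoorClosed}.
States satisfying A[requested → alarm U requested]: {Moving, DoorOpen, DoorClosed}.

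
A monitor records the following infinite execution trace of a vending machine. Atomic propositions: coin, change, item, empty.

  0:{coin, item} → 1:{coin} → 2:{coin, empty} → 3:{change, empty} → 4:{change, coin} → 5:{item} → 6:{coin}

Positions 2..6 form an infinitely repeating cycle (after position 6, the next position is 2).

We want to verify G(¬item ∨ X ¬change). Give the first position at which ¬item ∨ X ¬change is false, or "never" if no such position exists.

¬item ∨ X ¬change holds at every position 0..6, and those are all the positions the trace ever visits, so the invariant G(¬item ∨ X ¬change) is never violated.

never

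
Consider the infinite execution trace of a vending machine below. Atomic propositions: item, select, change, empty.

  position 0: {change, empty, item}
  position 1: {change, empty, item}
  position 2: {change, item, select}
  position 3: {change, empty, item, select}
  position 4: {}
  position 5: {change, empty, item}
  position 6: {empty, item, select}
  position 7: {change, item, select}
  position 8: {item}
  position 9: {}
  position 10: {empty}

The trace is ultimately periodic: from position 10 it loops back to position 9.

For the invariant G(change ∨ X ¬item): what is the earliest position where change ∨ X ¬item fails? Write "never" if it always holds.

4

Check change ∨ X ¬item at each position in order: 0 ✓, 1 ✓, 2 ✓, 3 ✓.
At position 4 the labels are {} and the next position 5 has {change, empty, item}, so change ∨ X ¬item is false there. This is the first violation.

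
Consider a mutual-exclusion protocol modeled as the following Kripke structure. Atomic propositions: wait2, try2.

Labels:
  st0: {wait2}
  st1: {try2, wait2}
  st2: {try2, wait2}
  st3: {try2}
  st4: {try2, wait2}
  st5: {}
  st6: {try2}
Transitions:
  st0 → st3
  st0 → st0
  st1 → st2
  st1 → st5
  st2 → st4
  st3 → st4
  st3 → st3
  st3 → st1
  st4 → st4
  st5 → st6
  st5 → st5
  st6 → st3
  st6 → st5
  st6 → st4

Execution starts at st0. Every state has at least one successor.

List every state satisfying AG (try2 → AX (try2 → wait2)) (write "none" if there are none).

{st2, st4}

States satisfying try2 → AX (try2 → wait2): {st0, st1, st2, st4, st5}.
States satisfying AG (try2 → AX (try2 → wait2)): {st2, st4}.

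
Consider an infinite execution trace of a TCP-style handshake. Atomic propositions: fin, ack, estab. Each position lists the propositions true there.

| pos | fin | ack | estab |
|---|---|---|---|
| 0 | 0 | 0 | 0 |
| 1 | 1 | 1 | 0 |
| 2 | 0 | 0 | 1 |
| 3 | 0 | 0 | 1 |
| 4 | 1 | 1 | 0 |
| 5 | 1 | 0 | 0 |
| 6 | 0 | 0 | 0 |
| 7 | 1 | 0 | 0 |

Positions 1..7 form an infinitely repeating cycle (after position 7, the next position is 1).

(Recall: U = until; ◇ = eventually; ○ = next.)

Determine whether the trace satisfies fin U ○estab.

Walking from position 0: at position 0, ○estab has not yet held and fin fails, so fin U ○estab is false.

Violated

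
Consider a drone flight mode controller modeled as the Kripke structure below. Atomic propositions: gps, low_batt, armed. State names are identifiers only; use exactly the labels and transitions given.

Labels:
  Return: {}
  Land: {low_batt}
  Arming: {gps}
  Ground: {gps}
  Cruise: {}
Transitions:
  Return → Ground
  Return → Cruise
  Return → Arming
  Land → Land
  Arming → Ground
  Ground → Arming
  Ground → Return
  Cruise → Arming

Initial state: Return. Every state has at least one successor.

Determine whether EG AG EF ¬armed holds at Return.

States satisfying AG EF ¬armed: {Return, Land, Arming, Ground, Cruise}.
States satisfying EG AG EF ¬armed: {Return, Land, Arming, Ground, Cruise}.
Return ∈ Sat(EG AG EF ¬armed).

Holds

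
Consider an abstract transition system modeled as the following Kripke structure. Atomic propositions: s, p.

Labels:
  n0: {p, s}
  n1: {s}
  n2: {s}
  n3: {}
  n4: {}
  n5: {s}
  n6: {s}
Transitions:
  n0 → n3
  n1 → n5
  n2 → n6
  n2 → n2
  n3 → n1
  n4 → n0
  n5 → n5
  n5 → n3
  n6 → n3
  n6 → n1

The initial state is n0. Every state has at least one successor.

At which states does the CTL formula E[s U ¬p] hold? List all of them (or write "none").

{n0, n1, n2, n3, n4, n5, n6}

States satisfying s: {n0, n1, n2, n5, n6}.
States satisfying ¬p: {n1, n2, n3, n4, n5, n6}.
States satisfying E[s U ¬p]: {n0, n1, n2, n3, n4, n5, n6}.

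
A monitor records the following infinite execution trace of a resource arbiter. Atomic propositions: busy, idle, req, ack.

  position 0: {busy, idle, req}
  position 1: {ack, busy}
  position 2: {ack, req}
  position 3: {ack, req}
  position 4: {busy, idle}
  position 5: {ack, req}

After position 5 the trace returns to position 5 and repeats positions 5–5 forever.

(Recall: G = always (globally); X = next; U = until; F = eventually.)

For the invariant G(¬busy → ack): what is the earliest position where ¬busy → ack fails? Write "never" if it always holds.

never

¬busy → ack holds at every position 0..5, and those are all the positions the trace ever visits, so the invariant G(¬busy → ack) is never violated.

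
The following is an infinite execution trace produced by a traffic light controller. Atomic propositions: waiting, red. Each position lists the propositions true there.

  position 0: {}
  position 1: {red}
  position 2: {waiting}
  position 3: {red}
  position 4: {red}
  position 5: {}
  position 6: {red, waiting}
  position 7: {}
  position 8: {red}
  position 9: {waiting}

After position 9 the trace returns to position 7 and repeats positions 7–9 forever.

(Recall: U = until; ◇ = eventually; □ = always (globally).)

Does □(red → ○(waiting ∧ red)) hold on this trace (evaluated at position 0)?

Does not hold

red → ○(waiting ∧ red) must hold at every position from 0 onward. It fails at position 1, so □(red → ○(waiting ∧ red)) is false.
Positions where red holds: 1, 3, 4, 6, 8.
Check ○(waiting ∧ red) at each: 1→fails, 3→fails, 4→fails, 6→fails, 8→fails.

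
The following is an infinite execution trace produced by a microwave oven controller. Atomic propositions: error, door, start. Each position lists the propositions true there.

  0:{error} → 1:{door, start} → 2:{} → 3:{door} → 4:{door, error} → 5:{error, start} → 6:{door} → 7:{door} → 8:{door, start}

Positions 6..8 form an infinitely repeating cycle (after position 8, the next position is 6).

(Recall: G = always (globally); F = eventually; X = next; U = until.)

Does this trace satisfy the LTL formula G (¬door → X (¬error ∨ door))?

¬door → X (¬error ∨ door) holds at every position 0..8, and those are all positions ever visited, so G (¬door → X (¬error ∨ door)) holds.
Positions where ¬door holds: 0, 2, 5.
Check X (¬error ∨ door) at each: 0→ok, 2→ok, 5→ok.

Holds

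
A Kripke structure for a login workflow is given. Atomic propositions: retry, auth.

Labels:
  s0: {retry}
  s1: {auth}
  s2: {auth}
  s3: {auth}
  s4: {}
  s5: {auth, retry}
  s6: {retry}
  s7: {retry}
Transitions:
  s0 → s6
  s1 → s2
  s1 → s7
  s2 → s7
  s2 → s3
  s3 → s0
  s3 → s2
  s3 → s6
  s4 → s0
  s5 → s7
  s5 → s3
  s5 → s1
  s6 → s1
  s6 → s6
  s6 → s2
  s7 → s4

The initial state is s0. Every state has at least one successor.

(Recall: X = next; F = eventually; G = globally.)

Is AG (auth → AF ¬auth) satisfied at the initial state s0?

States satisfying auth → AF ¬auth: {s0, s4, s6, s7}.
States satisfying AG (auth → AF ¬auth): ∅.
s1 is reachable from s0 and violates auth → AF ¬auth, so AG fails at s0.
s0 ∉ Sat(AG (auth → AF ¬auth)).

No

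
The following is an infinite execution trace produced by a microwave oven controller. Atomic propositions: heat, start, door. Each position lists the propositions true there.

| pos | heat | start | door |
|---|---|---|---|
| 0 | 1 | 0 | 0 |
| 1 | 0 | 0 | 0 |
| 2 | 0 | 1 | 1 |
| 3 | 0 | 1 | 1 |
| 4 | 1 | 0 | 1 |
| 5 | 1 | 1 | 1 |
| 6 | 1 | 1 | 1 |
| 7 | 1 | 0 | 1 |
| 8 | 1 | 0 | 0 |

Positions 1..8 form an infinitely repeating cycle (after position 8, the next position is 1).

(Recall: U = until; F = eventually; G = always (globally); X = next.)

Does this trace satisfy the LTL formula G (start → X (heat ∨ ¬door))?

start → X (heat ∨ ¬door) must hold at every position from 0 onward. It fails at position 2, so G (start → X (heat ∨ ¬door)) is false.
Positions where start holds: 2, 3, 5, 6.
Check X (heat ∨ ¬door) at each: 2→fails, 3→ok, 5→ok, 6→ok.

Does not hold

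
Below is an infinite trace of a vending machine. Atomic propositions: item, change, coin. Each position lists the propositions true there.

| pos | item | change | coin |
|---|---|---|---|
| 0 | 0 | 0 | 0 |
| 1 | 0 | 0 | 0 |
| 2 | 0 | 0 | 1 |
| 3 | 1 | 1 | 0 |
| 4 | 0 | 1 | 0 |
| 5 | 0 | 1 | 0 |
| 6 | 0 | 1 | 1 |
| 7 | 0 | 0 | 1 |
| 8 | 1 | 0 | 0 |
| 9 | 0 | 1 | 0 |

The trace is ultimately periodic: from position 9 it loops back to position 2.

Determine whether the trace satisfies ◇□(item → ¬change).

□(item → ¬change) is false at every position 0..9, so it never becomes true and ◇□(item → ¬change) fails.

Does not hold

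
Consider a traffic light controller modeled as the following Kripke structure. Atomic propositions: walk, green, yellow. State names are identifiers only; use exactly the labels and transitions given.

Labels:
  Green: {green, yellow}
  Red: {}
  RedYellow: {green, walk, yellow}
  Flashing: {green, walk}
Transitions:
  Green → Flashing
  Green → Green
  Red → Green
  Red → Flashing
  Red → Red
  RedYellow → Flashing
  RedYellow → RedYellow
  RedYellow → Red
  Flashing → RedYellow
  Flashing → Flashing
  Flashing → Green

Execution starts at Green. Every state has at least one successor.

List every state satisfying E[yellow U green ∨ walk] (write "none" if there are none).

{Green, RedYellow, Flashing}

States satisfying yellow: {Green, RedYellow}.
States satisfying green ∨ walk: {Green, RedYellow, Flashing}.
States satisfying E[yellow U green ∨ walk]: {Green, RedYellow, Flashing}.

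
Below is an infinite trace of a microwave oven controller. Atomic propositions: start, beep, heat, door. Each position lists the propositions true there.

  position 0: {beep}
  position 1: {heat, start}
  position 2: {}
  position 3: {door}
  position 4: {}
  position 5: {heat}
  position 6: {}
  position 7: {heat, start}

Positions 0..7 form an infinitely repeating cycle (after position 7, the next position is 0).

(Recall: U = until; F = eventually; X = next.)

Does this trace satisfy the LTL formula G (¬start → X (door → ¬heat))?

¬start → X (door → ¬heat) holds at every position 0..7, and those are all positions ever visited, so G (¬start → X (door → ¬heat)) holds.
Positions where ¬start holds: 0, 2, 3, 4, 5, 6.
Check X (door → ¬heat) at each: 0→ok, 2→ok, 3→ok, 4→ok, 5→ok, 6→ok.

Satisfied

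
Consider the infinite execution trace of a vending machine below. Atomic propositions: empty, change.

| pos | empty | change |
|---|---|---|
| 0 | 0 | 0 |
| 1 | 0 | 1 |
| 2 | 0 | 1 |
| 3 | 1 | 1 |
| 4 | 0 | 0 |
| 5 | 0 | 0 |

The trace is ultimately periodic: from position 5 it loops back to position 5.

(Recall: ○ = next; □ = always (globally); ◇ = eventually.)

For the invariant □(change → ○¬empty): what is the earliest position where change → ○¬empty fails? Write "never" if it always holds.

2

Check change → ○¬empty at each position in order: 0 ✓, 1 ✓.
At position 2 the labels are {change} and the next position 3 has {change, empty}, so change → ○¬empty is false there. This is the first violation.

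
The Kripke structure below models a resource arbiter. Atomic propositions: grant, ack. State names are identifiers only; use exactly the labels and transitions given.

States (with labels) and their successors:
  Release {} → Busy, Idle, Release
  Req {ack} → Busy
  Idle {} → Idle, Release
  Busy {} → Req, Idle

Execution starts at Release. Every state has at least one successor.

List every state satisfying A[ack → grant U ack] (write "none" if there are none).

States satisfying ack → grant: {Release, Idle, Busy}.
States satisfying ack: {Req}.
States satisfying A[ack → grant U ack]: {Req}.

{Req}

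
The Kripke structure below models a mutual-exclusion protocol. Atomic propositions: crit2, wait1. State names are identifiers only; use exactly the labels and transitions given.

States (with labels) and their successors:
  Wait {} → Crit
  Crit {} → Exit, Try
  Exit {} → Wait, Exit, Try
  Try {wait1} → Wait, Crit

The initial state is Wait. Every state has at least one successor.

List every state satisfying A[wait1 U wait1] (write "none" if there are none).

{Try}

States satisfying wait1: {Try}.
States satisfying A[wait1 U wait1]: {Try}.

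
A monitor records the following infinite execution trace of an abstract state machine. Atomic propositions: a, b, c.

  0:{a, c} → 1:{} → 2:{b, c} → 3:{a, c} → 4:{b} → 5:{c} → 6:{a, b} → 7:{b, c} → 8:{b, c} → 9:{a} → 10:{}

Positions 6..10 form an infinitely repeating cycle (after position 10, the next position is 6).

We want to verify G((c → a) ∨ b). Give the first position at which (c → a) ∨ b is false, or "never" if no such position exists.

Check (c → a) ∨ b at each position in order: 0 ✓, 1 ✓, 2 ✓, 3 ✓, 4 ✓.
At position 5 the labels are {c}, so (c → a) ∨ b is false there. This is the first violation.

5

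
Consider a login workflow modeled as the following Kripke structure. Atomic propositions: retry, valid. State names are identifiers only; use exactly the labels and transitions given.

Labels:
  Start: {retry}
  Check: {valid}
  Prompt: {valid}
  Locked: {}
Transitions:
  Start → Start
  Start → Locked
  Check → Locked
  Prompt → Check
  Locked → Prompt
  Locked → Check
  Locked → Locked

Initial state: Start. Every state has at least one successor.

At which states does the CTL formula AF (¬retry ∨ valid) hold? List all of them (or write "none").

States satisfying ¬retry ∨ valid: {Check, Prompt, Locked}.
States satisfying AF (¬retry ∨ valid): {Check, Prompt, Locked}.

{Check, Prompt, Locked}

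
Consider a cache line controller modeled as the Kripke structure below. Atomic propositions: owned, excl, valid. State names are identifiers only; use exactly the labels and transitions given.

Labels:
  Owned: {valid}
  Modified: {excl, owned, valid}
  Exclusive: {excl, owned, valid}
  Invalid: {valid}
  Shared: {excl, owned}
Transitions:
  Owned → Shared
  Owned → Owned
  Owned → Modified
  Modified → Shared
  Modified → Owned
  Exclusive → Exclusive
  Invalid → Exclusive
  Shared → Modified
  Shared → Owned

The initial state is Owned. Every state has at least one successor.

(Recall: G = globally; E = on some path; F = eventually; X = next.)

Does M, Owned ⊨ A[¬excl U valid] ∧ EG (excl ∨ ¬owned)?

Yes

States satisfying ¬excl: {Owned, Invalid}.
States satisfying valid: {Owned, Modified, Exclusive, Invalid}.
States satisfying A[¬excl U valid]: {Owned, Modified, Exclusive, Invalid}.
States satisfying excl ∨ ¬owned: {Owned, Modified, Exclusive, Invalid, Shared}.
States satisfying EG (excl ∨ ¬owned): {Owned, Modified, Exclusive, Invalid, Shared}.
States satisfying A[¬excl U valid] ∧ EG (excl ∨ ¬owned): {Owned, Modified, Exclusive, Invalid}.
Owned ∈ Sat(A[¬excl U valid] ∧ EG (excl ∨ ¬owned)).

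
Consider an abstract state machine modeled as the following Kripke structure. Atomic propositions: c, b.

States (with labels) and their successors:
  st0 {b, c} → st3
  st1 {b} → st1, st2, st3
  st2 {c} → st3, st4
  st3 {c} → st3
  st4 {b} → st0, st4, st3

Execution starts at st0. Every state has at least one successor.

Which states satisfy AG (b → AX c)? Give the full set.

States satisfying b → AX c: {st0, st2, st3}.
States satisfying AG (b → AX c): {st0, st3}.

{st0, st3}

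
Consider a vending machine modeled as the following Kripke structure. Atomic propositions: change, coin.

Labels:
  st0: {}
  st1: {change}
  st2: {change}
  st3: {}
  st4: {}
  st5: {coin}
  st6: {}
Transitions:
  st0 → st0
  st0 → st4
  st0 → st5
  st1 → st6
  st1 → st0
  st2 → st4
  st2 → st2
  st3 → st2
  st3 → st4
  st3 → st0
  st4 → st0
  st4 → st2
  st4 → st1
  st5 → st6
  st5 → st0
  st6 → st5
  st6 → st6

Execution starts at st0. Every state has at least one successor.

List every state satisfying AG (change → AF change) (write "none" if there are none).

States satisfying change → AF change: {st0, st1, st2, st3, st4, st5, st6}.
States satisfying AG (change → AF change): {st0, st1, st2, st3, st4, st5, st6}.

{st0, st1, st2, st3, st4, st5, st6}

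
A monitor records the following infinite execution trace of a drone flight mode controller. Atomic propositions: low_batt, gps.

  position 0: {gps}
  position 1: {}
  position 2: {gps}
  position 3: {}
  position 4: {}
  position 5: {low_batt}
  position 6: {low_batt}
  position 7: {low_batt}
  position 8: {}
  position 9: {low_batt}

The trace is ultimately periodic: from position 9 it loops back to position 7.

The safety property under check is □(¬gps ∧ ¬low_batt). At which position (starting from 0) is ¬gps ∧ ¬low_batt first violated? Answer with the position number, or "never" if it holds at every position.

0

At position 0 the labels are {gps}, so ¬gps ∧ ¬low_batt is false there. This is the first violation.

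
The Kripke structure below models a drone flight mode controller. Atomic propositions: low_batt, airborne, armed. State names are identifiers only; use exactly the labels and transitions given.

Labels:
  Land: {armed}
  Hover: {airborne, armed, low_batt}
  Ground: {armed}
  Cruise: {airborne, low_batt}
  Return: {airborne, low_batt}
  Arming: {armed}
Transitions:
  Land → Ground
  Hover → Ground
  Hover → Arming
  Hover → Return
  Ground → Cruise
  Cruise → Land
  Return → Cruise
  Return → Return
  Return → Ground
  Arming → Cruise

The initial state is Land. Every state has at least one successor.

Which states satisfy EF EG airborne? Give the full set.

{Hover, Return}

States satisfying EG airborne: {Hover, Return}.
States satisfying EF EG airborne: {Hover, Return}.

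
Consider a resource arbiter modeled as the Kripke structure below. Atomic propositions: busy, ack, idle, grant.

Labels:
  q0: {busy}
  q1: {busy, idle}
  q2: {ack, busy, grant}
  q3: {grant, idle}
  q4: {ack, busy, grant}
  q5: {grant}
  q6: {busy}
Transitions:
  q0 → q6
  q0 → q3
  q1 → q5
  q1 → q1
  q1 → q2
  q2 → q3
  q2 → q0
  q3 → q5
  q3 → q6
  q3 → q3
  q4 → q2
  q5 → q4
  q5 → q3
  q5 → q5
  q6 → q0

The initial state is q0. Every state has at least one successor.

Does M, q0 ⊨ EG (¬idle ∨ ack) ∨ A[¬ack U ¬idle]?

Yes

States satisfying ¬idle ∨ ack: {q0, q2, q4, q5, q6}.
States satisfying EG (¬idle ∨ ack): {q0, q2, q4, q5, q6}.
States satisfying ¬ack: {q0, q1, q3, q5, q6}.
States satisfying ¬idle: {q0, q2, q4, q5, q6}.
States satisfying A[¬ack U ¬idle]: {q0, q2, q4, q5, q6}.
States satisfying EG (¬idle ∨ ack) ∨ A[¬ack U ¬idle]: {q0, q2, q4, q5, q6}.
q0 ∈ Sat(EG (¬idle ∨ ack) ∨ A[¬ack U ¬idle]).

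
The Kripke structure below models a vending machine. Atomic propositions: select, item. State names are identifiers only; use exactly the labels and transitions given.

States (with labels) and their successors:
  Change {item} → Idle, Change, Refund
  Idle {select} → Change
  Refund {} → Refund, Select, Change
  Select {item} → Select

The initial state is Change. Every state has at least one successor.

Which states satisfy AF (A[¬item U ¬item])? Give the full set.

{Idle, Refund}

States satisfying A[¬item U ¬item]: {Idle, Refund}.
States satisfying AF (A[¬item U ¬item]): {Idle, Refund}.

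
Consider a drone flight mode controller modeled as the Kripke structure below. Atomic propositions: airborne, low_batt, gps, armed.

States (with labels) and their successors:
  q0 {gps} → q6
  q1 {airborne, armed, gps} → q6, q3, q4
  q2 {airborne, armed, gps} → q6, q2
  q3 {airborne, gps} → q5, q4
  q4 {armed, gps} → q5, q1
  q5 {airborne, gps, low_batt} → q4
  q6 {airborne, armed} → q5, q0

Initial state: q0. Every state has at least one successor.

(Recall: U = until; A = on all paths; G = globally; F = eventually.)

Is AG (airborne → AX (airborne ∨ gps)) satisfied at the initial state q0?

Holds

States satisfying airborne → AX (airborne ∨ gps): {q0, q1, q2, q3, q4, q5, q6}.
States satisfying AG (airborne → AX (airborne ∨ gps)): {q0, q1, q2, q3, q4, q5, q6}.
Every state reachable from q0 satisfies airborne → AX (airborne ∨ gps).
q0 ∈ Sat(AG (airborne → AX (airborne ∨ gps))).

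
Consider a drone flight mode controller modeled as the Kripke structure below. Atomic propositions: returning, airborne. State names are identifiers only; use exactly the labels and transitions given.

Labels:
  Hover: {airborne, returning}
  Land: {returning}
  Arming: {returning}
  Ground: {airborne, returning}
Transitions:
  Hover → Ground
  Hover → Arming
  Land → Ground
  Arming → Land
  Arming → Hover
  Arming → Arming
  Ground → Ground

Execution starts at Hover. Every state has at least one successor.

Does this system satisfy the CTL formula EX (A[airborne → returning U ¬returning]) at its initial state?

Does not hold

States satisfying A[airborne → returning U ¬returning]: ∅.
States satisfying EX (A[airborne → returning U ¬returning]): ∅.
No suitable path/successor from Hover witnesses the formula.
Hover ∉ Sat(EX (A[airborne → returning U ¬returning])).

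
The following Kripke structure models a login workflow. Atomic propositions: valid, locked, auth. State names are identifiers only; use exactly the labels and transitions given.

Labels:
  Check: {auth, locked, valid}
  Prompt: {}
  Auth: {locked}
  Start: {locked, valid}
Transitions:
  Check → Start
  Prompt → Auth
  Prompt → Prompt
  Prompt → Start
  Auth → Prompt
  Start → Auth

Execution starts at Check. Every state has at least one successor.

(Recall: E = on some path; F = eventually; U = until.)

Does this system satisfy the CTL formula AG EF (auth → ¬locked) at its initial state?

Yes

States satisfying EF (auth → ¬locked): {Check, Prompt, Auth, Start}.
States satisfying AG EF (auth → ¬locked): {Check, Prompt, Auth, Start}.
Every state reachable from Check satisfies EF (auth → ¬locked).
Check ∈ Sat(AG EF (auth → ¬locked)).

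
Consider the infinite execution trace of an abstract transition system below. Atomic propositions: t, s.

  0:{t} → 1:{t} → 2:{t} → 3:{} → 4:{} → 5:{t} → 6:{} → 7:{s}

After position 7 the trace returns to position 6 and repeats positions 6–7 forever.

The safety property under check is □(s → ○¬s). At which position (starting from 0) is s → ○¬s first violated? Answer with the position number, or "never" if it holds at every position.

s → ○¬s holds at every position 0..7, and those are all the positions the trace ever visits, so the invariant □(s → ○¬s) is never violated.

never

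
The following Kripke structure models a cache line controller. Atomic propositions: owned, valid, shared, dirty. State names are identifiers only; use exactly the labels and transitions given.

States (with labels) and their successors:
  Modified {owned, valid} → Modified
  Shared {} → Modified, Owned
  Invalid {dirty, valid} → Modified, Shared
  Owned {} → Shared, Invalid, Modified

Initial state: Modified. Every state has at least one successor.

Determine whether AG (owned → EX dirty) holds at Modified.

States satisfying owned → EX dirty: {Shared, Invalid, Owned}.
States satisfying AG (owned → EX dirty): ∅.
Modified is reachable from Modified and violates owned → EX dirty, so AG fails at Modified.
Modified ∉ Sat(AG (owned → EX dirty)).

No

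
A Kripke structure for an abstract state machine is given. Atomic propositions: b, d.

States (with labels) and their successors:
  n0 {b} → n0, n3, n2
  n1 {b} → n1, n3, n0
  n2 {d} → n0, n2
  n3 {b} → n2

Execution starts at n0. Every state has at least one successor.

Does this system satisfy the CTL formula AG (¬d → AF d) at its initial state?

Violated

States satisfying ¬d → AF d: {n2, n3}.
States satisfying AG (¬d → AF d): ∅.
n0 is reachable from n0 and violates ¬d → AF d, so AG fails at n0.
n0 ∉ Sat(AG (¬d → AF d)).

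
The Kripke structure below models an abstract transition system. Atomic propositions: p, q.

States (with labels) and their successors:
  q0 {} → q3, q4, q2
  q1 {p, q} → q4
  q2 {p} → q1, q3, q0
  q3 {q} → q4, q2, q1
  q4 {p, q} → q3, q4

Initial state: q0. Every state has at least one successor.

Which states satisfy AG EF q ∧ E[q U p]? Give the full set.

{q1, q2, q3, q4}

States satisfying EF q: {q0, q1, q2, q3, q4}.
States satisfying AG EF q: {q0, q1, q2, q3, q4}.
States satisfying q: {q1, q3, q4}.
States satisfying p: {q1, q2, q4}.
States satisfying E[q U p]: {q1, q2, q3, q4}.
States satisfying AG EF q ∧ E[q U p]: {q1, q2, q3, q4}.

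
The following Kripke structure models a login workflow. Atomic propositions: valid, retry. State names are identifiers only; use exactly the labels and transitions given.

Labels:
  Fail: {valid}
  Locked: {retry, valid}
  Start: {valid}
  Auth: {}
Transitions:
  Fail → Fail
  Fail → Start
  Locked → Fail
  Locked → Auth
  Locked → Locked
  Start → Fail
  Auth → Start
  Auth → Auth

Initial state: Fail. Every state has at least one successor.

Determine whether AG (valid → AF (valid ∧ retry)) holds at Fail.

No

States satisfying valid → AF (valid ∧ retry): {Locked, Auth}.
States satisfying AG (valid → AF (valid ∧ retry)): ∅.
Fail is reachable from Fail and violates valid → AF (valid ∧ retry), so AG fails at Fail.
Fail ∉ Sat(AG (valid → AF (valid ∧ retry))).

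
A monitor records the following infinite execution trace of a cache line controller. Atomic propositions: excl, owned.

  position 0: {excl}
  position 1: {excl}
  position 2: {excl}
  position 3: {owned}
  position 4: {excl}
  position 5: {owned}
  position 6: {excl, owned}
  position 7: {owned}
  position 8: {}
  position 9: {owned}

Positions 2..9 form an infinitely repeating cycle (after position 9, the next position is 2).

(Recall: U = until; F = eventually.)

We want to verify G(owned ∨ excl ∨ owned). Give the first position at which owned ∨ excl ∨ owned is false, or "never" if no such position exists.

Check owned ∨ excl ∨ owned at each position in order: 0 ✓, 1 ✓, 2 ✓, 3 ✓, 4 ✓, 5 ✓, 6 ✓, 7 ✓.
At position 8 the labels are {}, so owned ∨ excl ∨ owned is false there. This is the first violation.

8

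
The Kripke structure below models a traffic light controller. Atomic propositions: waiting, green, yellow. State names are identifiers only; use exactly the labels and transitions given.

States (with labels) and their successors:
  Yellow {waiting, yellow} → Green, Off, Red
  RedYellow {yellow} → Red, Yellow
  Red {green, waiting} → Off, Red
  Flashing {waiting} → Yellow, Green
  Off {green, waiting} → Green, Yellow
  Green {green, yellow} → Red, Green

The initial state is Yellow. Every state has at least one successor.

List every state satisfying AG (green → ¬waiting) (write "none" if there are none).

States satisfying green → ¬waiting: {Yellow, RedYellow, Flashing, Green}.
States satisfying AG (green → ¬waiting): ∅.

none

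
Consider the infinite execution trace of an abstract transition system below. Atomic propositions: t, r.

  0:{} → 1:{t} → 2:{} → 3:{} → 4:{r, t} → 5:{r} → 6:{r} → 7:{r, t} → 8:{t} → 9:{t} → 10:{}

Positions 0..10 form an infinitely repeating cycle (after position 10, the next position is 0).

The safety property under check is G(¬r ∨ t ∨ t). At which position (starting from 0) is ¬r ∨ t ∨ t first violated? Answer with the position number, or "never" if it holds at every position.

5

Check ¬r ∨ t ∨ t at each position in order: 0 ✓, 1 ✓, 2 ✓, 3 ✓, 4 ✓.
At position 5 the labels are {r}, so ¬r ∨ t ∨ t is false there. This is the first violation.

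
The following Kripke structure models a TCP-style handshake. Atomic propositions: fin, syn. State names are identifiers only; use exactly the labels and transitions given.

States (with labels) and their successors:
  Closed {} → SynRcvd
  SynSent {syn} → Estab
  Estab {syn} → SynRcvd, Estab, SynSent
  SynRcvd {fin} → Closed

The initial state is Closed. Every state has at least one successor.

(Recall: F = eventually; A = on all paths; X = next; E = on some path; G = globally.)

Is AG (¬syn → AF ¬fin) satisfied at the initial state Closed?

States satisfying ¬syn → AF ¬fin: {Closed, SynSent, Estab, SynRcvd}.
States satisfying AG (¬syn → AF ¬fin): {Closed, SynSent, Estab, SynRcvd}.
Every state reachable from Closed satisfies ¬syn → AF ¬fin.
Closed ∈ Sat(AG (¬syn → AF ¬fin)).

Satisfied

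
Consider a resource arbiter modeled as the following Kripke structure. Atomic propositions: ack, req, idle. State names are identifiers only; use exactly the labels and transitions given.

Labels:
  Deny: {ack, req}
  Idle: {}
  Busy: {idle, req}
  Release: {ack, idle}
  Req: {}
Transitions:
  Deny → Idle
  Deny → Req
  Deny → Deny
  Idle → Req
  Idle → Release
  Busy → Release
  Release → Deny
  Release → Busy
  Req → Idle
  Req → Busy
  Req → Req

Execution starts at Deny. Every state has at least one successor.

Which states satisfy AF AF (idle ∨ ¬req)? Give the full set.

States satisfying AF (idle ∨ ¬req): {Idle, Busy, Release, Req}.
States satisfying AF AF (idle ∨ ¬req): {Idle, Busy, Release, Req}.

{Idle, Busy, Release, Req}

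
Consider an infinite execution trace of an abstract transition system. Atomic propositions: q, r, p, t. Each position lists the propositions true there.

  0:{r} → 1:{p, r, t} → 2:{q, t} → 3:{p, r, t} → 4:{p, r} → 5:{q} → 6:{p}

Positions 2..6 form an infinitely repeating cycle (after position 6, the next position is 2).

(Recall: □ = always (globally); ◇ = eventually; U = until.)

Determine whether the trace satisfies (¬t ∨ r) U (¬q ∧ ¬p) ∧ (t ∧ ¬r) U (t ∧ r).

No

Walking from position 0: ¬q ∧ ¬p first holds at position 0, and ¬t ∨ r holds at every earlier position along the way, so (¬t ∨ r) U (¬q ∧ ¬p) holds.
Walking from position 0: at position 0, t ∧ r has not yet held and t ∧ ¬r fails, so (t ∧ ¬r) U (t ∧ r) is false.
At position 0: (¬t ∨ r) U (¬q ∧ ¬p) is true; (t ∧ ¬r) U (t ∧ r) is false; so (¬t ∨ r) U (¬q ∧ ¬p) ∧ (t ∧ ¬r) U (t ∧ r) is false.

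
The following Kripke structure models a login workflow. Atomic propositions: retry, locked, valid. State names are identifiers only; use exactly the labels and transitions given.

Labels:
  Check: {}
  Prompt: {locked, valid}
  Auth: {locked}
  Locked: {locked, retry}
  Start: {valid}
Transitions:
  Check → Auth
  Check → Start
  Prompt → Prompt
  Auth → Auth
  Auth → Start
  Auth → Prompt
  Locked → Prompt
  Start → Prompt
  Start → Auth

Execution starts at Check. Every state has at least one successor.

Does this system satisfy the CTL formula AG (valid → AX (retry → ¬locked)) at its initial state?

States satisfying valid → AX (retry → ¬locked): {Check, Prompt, Auth, Locked, Start}.
States satisfying AG (valid → AX (retry → ¬locked)): {Check, Prompt, Auth, Locked, Start}.
Every state reachable from Check satisfies valid → AX (retry → ¬locked).
Check ∈ Sat(AG (valid → AX (retry → ¬locked))).

Yes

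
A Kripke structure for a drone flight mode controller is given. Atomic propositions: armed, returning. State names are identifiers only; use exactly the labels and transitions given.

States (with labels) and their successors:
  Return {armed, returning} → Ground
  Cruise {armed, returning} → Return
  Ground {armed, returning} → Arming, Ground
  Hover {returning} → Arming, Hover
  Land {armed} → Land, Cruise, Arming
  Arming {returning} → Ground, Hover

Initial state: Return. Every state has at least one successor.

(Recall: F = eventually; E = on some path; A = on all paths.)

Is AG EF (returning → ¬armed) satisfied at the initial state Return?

States satisfying EF (returning → ¬armed): {Return, Cruise, Ground, Hover, Land, Arming}.
States satisfying AG EF (returning → ¬armed): {Return, Cruise, Ground, Hover, Land, Arming}.
Every state reachable from Return satisfies EF (returning → ¬armed).
Return ∈ Sat(AG EF (returning → ¬armed)).

Satisfied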